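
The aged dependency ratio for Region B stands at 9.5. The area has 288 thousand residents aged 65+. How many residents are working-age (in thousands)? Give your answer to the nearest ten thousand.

Old-age dependency ratio = elderly / working-age × 100
9.5 = 288 / W × 100
⇒ 3,030

Working-age: 3,030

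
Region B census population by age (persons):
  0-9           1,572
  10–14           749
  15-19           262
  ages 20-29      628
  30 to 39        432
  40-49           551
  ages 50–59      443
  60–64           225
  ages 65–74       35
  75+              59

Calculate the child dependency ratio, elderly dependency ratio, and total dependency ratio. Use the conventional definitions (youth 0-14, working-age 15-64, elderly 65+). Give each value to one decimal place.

Youth dependency ratio: 91.3
Old-age dependency ratio: 3.7
Total dependency ratio: 95.0

0–14: 1,572 + 749 = 2,321
15–64: 262 + 628 + 432 + 551 + 443 + 225 = 2,541
65+: 35 + 59 = 94
Youth dependency ratio = 2,321 / 2,541 × 100 = 91.3
Old-age dependency ratio = 94 / 2,541 × 100 = 3.7
Total dependency ratio = (2,321 + 94) / 2,541 × 100 = 2,415 / 2,541 × 100 = 95.0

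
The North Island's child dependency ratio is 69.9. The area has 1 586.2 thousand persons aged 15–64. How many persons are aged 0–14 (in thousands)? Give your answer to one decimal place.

Youth dependency ratio = youth / working-age × 100
69.9 = Y / 1 586.2 × 100
⇒ 1 108.8

Aged 0–14: 1 108.8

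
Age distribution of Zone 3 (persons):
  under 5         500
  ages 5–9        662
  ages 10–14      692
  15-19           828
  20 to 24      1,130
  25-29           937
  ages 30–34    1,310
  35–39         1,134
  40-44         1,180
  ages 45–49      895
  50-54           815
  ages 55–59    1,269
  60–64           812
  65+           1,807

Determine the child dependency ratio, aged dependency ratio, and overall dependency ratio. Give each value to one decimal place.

0–14: 500 + 662 + 692 = 1,854
15–64: 828 + 1,130 + 937 + 1,310 + 1,134 + 1,180 + 895 + 815 + 1,269 + 812 = 10,310
65+: 1,807
Youth dependency ratio = 1,854 / 10,310 × 100 = 18.0
Old-age dependency ratio = 1,807 / 10,310 × 100 = 17.5
Total dependency ratio = (1,854 + 1,807) / 10,310 × 100 = 3,661 / 10,310 × 100 = 35.5

Youth dependency ratio: 18.0
Old-age dependency ratio: 17.5
Total dependency ratio: 35.5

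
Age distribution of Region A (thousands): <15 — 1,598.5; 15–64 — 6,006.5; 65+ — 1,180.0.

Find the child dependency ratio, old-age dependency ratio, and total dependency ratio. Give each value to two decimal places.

Youth dependency ratio: 26.61
Old-age dependency ratio: 19.65
Total dependency ratio: 46.26

Youth dependency ratio = 1,598.5 / 6,006.5 × 100 = 26.61
Old-age dependency ratio = 1,180.0 / 6,006.5 × 100 = 19.65
Total dependency ratio = (1,598.5 + 1,180.0) / 6,006.5 × 100 = 2,778.5 / 6,006.5 × 100 = 46.26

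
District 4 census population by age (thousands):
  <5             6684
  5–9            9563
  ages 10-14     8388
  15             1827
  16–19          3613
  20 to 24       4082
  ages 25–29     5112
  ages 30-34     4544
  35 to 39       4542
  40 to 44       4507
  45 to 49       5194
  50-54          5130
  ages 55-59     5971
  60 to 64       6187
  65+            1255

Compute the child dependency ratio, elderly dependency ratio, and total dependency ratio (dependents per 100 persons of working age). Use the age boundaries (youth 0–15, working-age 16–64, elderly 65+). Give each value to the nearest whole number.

Youth dependency ratio: 54
Old-age dependency ratio: 3
Total dependency ratio: 57

0–15: 6684 + 9563 + 8388 + 1827 = 26462
16–64: 3613 + 4082 + 5112 + 4544 + 4542 + 4507 + 5194 + 5130 + 5971 + 6187 = 48882
65+: 1255
Youth dependency ratio = 26462 / 48882 × 100 = 54
Old-age dependency ratio = 1255 / 48882 × 100 = 3
Total dependency ratio = (26462 + 1255) / 48882 × 100 = 27717 / 48882 × 100 = 57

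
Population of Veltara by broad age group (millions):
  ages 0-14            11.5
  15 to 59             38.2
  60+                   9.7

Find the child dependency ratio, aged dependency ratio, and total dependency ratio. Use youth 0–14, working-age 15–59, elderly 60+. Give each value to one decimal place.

Youth dependency ratio: 30.1
Old-age dependency ratio: 25.4
Total dependency ratio: 55.5

Youth dependency ratio = 11.5 / 38.2 × 100 = 30.1
Old-age dependency ratio = 9.7 / 38.2 × 100 = 25.4
Total dependency ratio = (11.5 + 9.7) / 38.2 × 100 = 21.2 / 38.2 × 100 = 55.5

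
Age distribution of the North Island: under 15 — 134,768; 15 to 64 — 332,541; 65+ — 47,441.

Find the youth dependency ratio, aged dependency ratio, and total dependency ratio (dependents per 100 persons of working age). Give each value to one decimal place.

Youth dependency ratio = 134,768 / 332,541 × 100 = 40.5
Old-age dependency ratio = 47,441 / 332,541 × 100 = 14.3
Total dependency ratio = (134,768 + 47,441) / 332,541 × 100 = 182,209 / 332,541 × 100 = 54.8

Youth dependency ratio: 40.5
Old-age dependency ratio: 14.3
Total dependency ratio: 54.8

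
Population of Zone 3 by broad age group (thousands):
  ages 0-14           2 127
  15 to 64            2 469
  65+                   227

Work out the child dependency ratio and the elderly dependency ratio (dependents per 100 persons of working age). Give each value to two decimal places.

Youth dependency ratio: 86.15
Old-age dependency ratio: 9.19

Youth dependency ratio = 2 127 / 2 469 × 100 = 86.15
Old-age dependency ratio = 227 / 2 469 × 100 = 9.19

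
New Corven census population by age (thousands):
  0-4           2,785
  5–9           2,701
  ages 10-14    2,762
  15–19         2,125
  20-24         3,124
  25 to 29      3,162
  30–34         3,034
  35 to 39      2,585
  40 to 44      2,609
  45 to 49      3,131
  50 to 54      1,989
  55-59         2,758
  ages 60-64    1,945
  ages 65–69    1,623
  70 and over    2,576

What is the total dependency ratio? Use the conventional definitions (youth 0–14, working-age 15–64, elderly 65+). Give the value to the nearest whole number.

0–14: 2,785 + 2,701 + 2,762 = 8,248
15–64: 2,125 + 3,124 + 3,162 + 3,034 + 2,585 + 2,609 + 3,131 + 1,989 + 2,758 + 1,945 = 26,462
65+: 1,623 + 2,576 = 4,199
Total dependency ratio = (8,248 + 4,199) / 26,462 × 100 = 12,447 / 26,462 × 100 = 47

Total dependency ratio: 47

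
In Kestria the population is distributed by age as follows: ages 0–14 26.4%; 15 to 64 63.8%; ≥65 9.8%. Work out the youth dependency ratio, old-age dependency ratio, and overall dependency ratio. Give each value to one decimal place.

Youth dependency ratio: 41.4
Old-age dependency ratio: 15.4
Total dependency ratio: 56.7

Youth dependency ratio = 26.4 / 63.8 × 100 = 41.4
Old-age dependency ratio = 9.8 / 63.8 × 100 = 15.4
Total dependency ratio = (26.4 + 9.8) / 63.8 × 100 = 36.2 / 63.8 × 100 = 56.7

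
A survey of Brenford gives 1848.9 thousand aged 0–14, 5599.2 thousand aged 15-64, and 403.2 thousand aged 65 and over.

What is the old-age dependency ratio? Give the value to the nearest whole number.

Old-age dependency ratio = 403.2 / 5599.2 × 100 = 7

Old-age dependency ratio: 7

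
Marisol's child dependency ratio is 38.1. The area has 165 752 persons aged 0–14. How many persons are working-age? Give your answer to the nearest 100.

Working-age: 435 000

Youth dependency ratio = youth / working-age × 100
38.1 = 165 752 / W × 100
⇒ 435 000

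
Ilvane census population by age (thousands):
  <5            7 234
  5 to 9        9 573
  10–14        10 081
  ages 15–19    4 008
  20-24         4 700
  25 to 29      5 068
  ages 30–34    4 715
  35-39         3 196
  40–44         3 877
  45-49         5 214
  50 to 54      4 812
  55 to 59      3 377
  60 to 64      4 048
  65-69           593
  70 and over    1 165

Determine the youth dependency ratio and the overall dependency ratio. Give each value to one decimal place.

0–14: 7 234 + 9 573 + 10 081 = 26 888
15–64: 4 008 + 4 700 + 5 068 + 4 715 + 3 196 + 3 877 + 5 214 + 4 812 + 3 377 + 4 048 = 43 015
65+: 593 + 1 165 = 1 758
Youth dependency ratio = 26 888 / 43 015 × 100 = 62.5
Total dependency ratio = (26 888 + 1 758) / 43 015 × 100 = 28 646 / 43 015 × 100 = 66.6

Youth dependency ratio: 62.5
Total dependency ratio: 66.6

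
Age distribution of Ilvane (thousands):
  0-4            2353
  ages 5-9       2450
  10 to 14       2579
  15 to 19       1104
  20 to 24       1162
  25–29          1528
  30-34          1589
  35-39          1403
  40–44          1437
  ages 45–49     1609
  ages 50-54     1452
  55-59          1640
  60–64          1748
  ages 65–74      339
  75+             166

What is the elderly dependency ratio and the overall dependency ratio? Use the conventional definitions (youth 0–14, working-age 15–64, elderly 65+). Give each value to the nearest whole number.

Old-age dependency ratio: 3
Total dependency ratio: 54

0–14: 2353 + 2450 + 2579 = 7382
15–64: 1104 + 1162 + 1528 + 1589 + 1403 + 1437 + 1609 + 1452 + 1640 + 1748 = 14672
65+: 339 + 166 = 505
Old-age dependency ratio = 505 / 14672 × 100 = 3
Total dependency ratio = (7382 + 505) / 14672 × 100 = 7887 / 14672 × 100 = 54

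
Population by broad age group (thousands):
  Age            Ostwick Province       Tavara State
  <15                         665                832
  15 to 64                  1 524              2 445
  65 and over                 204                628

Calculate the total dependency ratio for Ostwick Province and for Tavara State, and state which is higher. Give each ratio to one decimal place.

Ostwick Province: (665 + 204) / 1 524 × 100 = 869 / 1 524 × 100 = 57.0
Tavara State: (832 + 628) / 2 445 × 100 = 1 460 / 2 445 × 100 = 59.7

Ostwick Province: 57.0
Tavara State: 59.7
Higher: Tavara State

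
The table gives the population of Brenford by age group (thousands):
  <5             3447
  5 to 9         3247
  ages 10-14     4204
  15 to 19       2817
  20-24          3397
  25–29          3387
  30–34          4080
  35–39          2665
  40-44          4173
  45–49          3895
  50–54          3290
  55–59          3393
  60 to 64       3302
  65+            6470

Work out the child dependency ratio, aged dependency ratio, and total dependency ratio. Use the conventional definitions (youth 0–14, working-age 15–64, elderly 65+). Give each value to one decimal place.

0–14: 3447 + 3247 + 4204 = 10898
15–64: 2817 + 3397 + 3387 + 4080 + 2665 + 4173 + 3895 + 3290 + 3393 + 3302 = 34399
65+: 6470
Youth dependency ratio = 10898 / 34399 × 100 = 31.7
Old-age dependency ratio = 6470 / 34399 × 100 = 18.8
Total dependency ratio = (10898 + 6470) / 34399 × 100 = 17368 / 34399 × 100 = 50.5

Youth dependency ratio: 31.7
Old-age dependency ratio: 18.8
Total dependency ratio: 50.5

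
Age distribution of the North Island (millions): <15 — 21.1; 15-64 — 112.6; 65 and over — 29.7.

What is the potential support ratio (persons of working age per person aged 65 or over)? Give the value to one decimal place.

Potential support ratio: 3.8

Potential support ratio = 112.6 / 29.7 = 3.8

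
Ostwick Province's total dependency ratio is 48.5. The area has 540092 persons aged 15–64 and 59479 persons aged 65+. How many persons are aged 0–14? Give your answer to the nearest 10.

Aged 0–14: 202470

Total dependency ratio = (youth + elderly) / working-age × 100
48.5 = (Y + 59479) / 540092 × 100
⇒ 202470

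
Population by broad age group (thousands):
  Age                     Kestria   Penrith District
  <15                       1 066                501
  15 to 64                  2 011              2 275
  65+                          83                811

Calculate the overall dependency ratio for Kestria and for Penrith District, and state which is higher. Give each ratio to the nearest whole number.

Kestria: 57
Penrith District: 58
Higher: Penrith District

Kestria: (1 066 + 83) / 2 011 × 100 = 1 149 / 2 011 × 100 = 57
Penrith District: (501 + 811) / 2 275 × 100 = 1 312 / 2 275 × 100 = 58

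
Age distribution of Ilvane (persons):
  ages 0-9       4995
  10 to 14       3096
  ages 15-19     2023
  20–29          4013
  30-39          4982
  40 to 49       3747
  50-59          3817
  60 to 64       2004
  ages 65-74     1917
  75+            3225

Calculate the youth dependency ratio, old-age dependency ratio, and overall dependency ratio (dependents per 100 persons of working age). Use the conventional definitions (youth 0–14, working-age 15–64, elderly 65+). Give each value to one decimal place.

0–14: 4995 + 3096 = 8091
15–64: 2023 + 4013 + 4982 + 3747 + 3817 + 2004 = 20586
65+: 1917 + 3225 = 5142
Youth dependency ratio = 8091 / 20586 × 100 = 39.3
Old-age dependency ratio = 5142 / 20586 × 100 = 25.0
Total dependency ratio = (8091 + 5142) / 20586 × 100 = 13233 / 20586 × 100 = 64.3

Youth dependency ratio: 39.3
Old-age dependency ratio: 25.0
Total dependency ratio: 64.3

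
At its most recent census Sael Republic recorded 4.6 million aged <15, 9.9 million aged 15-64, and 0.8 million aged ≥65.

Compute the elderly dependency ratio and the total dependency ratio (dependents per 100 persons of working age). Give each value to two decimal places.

Old-age dependency ratio: 8.08
Total dependency ratio: 54.55

Old-age dependency ratio = 0.8 / 9.9 × 100 = 8.08
Total dependency ratio = (4.6 + 0.8) / 9.9 × 100 = 5.4 / 9.9 × 100 = 54.55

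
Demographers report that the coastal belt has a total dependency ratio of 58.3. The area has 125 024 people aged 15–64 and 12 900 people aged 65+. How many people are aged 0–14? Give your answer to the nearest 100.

Total dependency ratio = (youth + elderly) / working-age × 100
58.3 = (Y + 12 900) / 125 024 × 100
⇒ 60 000

Aged 0–14: 60 000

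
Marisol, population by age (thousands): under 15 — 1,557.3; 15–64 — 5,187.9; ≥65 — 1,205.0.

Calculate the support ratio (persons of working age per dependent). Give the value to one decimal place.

Support ratio = 5,187.9 / (1,557.3 + 1,205.0) = 5,187.9 / 2,762.3 = 1.9

Support ratio: 1.9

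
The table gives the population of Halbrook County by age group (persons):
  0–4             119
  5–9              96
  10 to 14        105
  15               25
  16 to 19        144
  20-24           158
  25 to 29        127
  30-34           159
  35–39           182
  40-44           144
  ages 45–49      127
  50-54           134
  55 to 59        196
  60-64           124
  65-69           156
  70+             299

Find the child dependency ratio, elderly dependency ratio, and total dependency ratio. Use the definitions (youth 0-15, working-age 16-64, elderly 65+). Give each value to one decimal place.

0–15: 119 + 96 + 105 + 25 = 345
16–64: 144 + 158 + 127 + 159 + 182 + 144 + 127 + 134 + 196 + 124 = 1495
65+: 156 + 299 = 455
Youth dependency ratio = 345 / 1495 × 100 = 23.1
Old-age dependency ratio = 455 / 1495 × 100 = 30.4
Total dependency ratio = (345 + 455) / 1495 × 100 = 800 / 1495 × 100 = 53.5

Youth dependency ratio: 23.1
Old-age dependency ratio: 30.4
Total dependency ratio: 53.5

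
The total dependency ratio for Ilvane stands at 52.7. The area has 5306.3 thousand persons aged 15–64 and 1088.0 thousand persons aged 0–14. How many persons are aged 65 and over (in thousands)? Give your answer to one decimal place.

Total dependency ratio = (youth + elderly) / working-age × 100
52.7 = (1088.0 + E) / 5306.3 × 100
⇒ 1708.4

Aged 65 and over: 1708.4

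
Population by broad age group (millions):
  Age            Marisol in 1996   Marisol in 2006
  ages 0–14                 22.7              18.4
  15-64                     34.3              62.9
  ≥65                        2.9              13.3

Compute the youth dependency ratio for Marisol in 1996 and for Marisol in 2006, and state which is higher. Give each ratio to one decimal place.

Marisol in 1996: 66.2
Marisol in 2006: 29.3
Higher: Marisol in 1996

Marisol in 1996: 22.7 / 34.3 × 100 = 66.2
Marisol in 2006: 18.4 / 62.9 × 100 = 29.3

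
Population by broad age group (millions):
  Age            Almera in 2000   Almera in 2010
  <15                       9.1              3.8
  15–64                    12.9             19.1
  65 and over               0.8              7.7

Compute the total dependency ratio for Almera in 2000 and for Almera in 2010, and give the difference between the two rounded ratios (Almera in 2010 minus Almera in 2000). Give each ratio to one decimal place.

Almera in 2000: 76.7
Almera in 2010: 60.2
Difference: -16.5

Almera in 2000: (9.1 + 0.8) / 12.9 × 100 = 9.9 / 12.9 × 100 = 76.7
Almera in 2010: (3.8 + 7.7) / 19.1 × 100 = 11.5 / 19.1 × 100 = 60.2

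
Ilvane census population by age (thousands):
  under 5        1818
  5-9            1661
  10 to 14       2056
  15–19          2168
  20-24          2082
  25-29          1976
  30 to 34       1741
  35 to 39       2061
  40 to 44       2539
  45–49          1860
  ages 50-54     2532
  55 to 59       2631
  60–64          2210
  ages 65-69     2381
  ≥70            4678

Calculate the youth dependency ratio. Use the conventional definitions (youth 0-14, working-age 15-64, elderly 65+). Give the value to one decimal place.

0–14: 1818 + 1661 + 2056 = 5535
15–64: 2168 + 2082 + 1976 + 1741 + 2061 + 2539 + 1860 + 2532 + 2631 + 2210 = 21800
65+: 2381 + 4678 = 7059
Youth dependency ratio = 5535 / 21800 × 100 = 25.4

Youth dependency ratio: 25.4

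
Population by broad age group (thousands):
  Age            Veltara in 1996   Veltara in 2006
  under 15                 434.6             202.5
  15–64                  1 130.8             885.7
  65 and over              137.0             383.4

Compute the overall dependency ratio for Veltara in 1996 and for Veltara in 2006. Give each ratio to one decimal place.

Veltara in 1996: (434.6 + 137.0) / 1 130.8 × 100 = 571.6 / 1 130.8 × 100 = 50.5
Veltara in 2006: (202.5 + 383.4) / 885.7 × 100 = 585.9 / 885.7 × 100 = 66.2

Veltara in 1996: 50.5
Veltara in 2006: 66.2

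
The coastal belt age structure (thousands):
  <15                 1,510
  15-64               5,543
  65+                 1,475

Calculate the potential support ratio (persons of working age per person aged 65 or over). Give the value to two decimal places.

Potential support ratio = 5,543 / 1,475 = 3.76

Potential support ratio: 3.76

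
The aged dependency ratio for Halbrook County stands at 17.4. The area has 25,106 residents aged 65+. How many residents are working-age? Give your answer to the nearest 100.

Working-age: 144,300

Old-age dependency ratio = elderly / working-age × 100
17.4 = 25,106 / W × 100
⇒ 144,300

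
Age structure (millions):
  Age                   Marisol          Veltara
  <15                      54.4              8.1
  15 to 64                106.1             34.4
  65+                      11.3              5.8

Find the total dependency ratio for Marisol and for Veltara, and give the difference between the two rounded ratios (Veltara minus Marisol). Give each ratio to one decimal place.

Marisol: (54.4 + 11.3) / 106.1 × 100 = 65.7 / 106.1 × 100 = 61.9
Veltara: (8.1 + 5.8) / 34.4 × 100 = 13.9 / 34.4 × 100 = 40.4

Marisol: 61.9
Veltara: 40.4
Difference: -21.5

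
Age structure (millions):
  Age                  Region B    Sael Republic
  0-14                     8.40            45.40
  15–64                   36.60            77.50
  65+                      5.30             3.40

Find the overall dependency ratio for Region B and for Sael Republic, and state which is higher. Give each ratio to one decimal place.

Region B: (8.40 + 5.30) / 36.60 × 100 = 13.70 / 36.60 × 100 = 37.4
Sael Republic: (45.40 + 3.40) / 77.50 × 100 = 48.80 / 77.50 × 100 = 63.0

Region B: 37.4
Sael Republic: 63.0
Higher: Sael Republic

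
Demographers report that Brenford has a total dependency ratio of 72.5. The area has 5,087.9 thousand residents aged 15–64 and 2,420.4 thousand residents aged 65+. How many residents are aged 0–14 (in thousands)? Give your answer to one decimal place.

Aged 0–14: 1,268.3

Total dependency ratio = (youth + elderly) / working-age × 100
72.5 = (Y + 2,420.4) / 5,087.9 × 100
⇒ 1,268.3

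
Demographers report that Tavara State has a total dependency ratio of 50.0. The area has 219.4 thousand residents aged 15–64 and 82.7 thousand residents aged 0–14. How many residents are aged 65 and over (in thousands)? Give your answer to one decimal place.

Aged 65 and over: 27.0

Total dependency ratio = (youth + elderly) / working-age × 100
50.0 = (82.7 + E) / 219.4 × 100
⇒ 27.0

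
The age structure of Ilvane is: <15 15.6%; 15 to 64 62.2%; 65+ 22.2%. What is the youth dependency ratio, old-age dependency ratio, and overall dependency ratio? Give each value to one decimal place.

Youth dependency ratio: 25.1
Old-age dependency ratio: 35.7
Total dependency ratio: 60.8

Youth dependency ratio = 15.6 / 62.2 × 100 = 25.1
Old-age dependency ratio = 22.2 / 62.2 × 100 = 35.7
Total dependency ratio = (15.6 + 22.2) / 62.2 × 100 = 37.8 / 62.2 × 100 = 60.8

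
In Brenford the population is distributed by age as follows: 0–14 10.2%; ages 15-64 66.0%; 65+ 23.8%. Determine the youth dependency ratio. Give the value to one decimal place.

Youth dependency ratio = 10.2 / 66.0 × 100 = 15.5

Youth dependency ratio: 15.5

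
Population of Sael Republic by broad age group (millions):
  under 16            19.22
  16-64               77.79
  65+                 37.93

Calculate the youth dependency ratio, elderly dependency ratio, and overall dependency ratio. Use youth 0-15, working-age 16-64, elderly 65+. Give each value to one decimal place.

Youth dependency ratio = 19.22 / 77.79 × 100 = 24.7
Old-age dependency ratio = 37.93 / 77.79 × 100 = 48.8
Total dependency ratio = (19.22 + 37.93) / 77.79 × 100 = 57.15 / 77.79 × 100 = 73.5

Youth dependency ratio: 24.7
Old-age dependency ratio: 48.8
Total dependency ratio: 73.5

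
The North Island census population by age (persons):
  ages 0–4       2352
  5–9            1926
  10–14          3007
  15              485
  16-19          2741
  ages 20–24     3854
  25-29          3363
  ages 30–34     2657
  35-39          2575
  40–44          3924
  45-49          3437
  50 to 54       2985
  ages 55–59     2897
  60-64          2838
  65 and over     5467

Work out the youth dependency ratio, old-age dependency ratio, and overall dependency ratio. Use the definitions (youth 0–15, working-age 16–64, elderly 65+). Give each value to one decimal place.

0–15: 2352 + 1926 + 3007 + 485 = 7770
16–64: 2741 + 3854 + 3363 + 2657 + 2575 + 3924 + 3437 + 2985 + 2897 + 2838 = 31271
65+: 5467
Youth dependency ratio = 7770 / 31271 × 100 = 24.8
Old-age dependency ratio = 5467 / 31271 × 100 = 17.5
Total dependency ratio = (7770 + 5467) / 31271 × 100 = 13237 / 31271 × 100 = 42.3

Youth dependency ratio: 24.8
Old-age dependency ratio: 17.5
Total dependency ratio: 42.3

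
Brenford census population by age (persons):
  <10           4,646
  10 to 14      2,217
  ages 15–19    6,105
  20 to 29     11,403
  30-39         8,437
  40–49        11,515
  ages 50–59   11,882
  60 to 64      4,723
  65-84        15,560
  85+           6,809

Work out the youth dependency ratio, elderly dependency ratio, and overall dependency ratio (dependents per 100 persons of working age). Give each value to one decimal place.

Youth dependency ratio: 12.7
Old-age dependency ratio: 41.4
Total dependency ratio: 54.1

0–14: 4,646 + 2,217 = 6,863
15–64: 6,105 + 11,403 + 8,437 + 11,515 + 11,882 + 4,723 = 54,065
65+: 15,560 + 6,809 = 22,369
Youth dependency ratio = 6,863 / 54,065 × 100 = 12.7
Old-age dependency ratio = 22,369 / 54,065 × 100 = 41.4
Total dependency ratio = (6,863 + 22,369) / 54,065 × 100 = 29,232 / 54,065 × 100 = 54.1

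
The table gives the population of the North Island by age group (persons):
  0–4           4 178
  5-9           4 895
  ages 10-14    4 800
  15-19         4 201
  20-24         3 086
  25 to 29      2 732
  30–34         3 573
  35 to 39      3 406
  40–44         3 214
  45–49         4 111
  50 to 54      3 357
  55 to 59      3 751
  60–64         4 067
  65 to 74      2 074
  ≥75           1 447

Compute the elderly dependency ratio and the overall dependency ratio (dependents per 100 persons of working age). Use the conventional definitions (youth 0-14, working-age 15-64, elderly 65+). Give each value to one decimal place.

Old-age dependency ratio: 9.9
Total dependency ratio: 49.0

0–14: 4 178 + 4 895 + 4 800 = 13 873
15–64: 4 201 + 3 086 + 2 732 + 3 573 + 3 406 + 3 214 + 4 111 + 3 357 + 3 751 + 4 067 = 35 498
65+: 2 074 + 1 447 = 3 521
Old-age dependency ratio = 3 521 / 35 498 × 100 = 9.9
Total dependency ratio = (13 873 + 3 521) / 35 498 × 100 = 17 394 / 35 498 × 100 = 49.0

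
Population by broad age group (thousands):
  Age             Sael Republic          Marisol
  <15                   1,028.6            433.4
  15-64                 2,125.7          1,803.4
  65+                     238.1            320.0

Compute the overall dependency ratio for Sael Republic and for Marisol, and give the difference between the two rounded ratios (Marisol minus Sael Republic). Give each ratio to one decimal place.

Sael Republic: (1,028.6 + 238.1) / 2,125.7 × 100 = 1,266.7 / 2,125.7 × 100 = 59.6
Marisol: (433.4 + 320.0) / 1,803.4 × 100 = 753.4 / 1,803.4 × 100 = 41.8

Sael Republic: 59.6
Marisol: 41.8
Difference: -17.8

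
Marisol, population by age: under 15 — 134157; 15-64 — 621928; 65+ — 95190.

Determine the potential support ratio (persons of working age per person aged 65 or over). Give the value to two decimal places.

Potential support ratio: 6.53

Potential support ratio = 621928 / 95190 = 6.53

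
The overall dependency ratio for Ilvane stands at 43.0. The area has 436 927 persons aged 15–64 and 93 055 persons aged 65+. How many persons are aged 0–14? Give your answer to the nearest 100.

Total dependency ratio = (youth + elderly) / working-age × 100
43.0 = (Y + 93 055) / 436 927 × 100
⇒ 94 800

Aged 0–14: 94 800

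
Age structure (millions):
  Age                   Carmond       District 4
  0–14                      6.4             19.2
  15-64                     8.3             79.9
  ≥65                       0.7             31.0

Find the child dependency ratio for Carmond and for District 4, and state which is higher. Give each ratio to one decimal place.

Carmond: 77.1
District 4: 24.0
Higher: Carmond

Carmond: 6.4 / 8.3 × 100 = 77.1
District 4: 19.2 / 79.9 × 100 = 24.0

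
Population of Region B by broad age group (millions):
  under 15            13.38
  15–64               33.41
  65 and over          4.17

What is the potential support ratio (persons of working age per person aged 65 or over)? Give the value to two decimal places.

Potential support ratio: 8.01

Potential support ratio = 33.41 / 4.17 = 8.01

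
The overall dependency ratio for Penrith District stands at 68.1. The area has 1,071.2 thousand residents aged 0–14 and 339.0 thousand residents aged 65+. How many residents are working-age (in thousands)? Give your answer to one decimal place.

Working-age: 2,070.8

Total dependency ratio = (youth + elderly) / working-age × 100
68.1 = (1,071.2 + 339.0) / W × 100
⇒ 2,070.8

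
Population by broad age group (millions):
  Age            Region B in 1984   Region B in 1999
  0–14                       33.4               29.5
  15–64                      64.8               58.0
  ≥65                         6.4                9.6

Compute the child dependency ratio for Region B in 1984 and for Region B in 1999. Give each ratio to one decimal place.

Region B in 1984: 33.4 / 64.8 × 100 = 51.5
Region B in 1999: 29.5 / 58.0 × 100 = 50.9

Region B in 1984: 51.5
Region B in 1999: 50.9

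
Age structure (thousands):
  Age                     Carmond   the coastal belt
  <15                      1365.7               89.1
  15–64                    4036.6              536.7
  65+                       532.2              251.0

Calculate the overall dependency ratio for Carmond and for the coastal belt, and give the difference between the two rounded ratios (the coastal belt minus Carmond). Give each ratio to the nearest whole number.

Carmond: 47
the coastal belt: 63
Difference: +16

Carmond: (1365.7 + 532.2) / 4036.6 × 100 = 1897.9 / 4036.6 × 100 = 47
the coastal belt: (89.1 + 251.0) / 536.7 × 100 = 340.1 / 536.7 × 100 = 63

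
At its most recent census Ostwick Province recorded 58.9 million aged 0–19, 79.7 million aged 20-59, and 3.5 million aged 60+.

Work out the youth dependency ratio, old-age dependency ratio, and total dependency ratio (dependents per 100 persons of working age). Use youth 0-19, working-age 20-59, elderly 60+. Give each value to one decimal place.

Youth dependency ratio: 73.9
Old-age dependency ratio: 4.4
Total dependency ratio: 78.3

Youth dependency ratio = 58.9 / 79.7 × 100 = 73.9
Old-age dependency ratio = 3.5 / 79.7 × 100 = 4.4
Total dependency ratio = (58.9 + 3.5) / 79.7 × 100 = 62.4 / 79.7 × 100 = 78.3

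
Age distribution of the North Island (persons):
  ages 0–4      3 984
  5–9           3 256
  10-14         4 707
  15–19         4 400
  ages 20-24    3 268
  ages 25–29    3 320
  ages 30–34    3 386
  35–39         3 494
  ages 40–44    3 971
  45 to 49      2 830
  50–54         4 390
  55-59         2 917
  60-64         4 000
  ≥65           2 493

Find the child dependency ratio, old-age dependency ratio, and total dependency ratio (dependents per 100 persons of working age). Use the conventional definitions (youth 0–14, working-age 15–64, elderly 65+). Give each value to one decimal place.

0–14: 3 984 + 3 256 + 4 707 = 11 947
15–64: 4 400 + 3 268 + 3 320 + 3 386 + 3 494 + 3 971 + 2 830 + 4 390 + 2 917 + 4 000 = 35 976
65+: 2 493
Youth dependency ratio = 11 947 / 35 976 × 100 = 33.2
Old-age dependency ratio = 2 493 / 35 976 × 100 = 6.9
Total dependency ratio = (11 947 + 2 493) / 35 976 × 100 = 14 440 / 35 976 × 100 = 40.1

Youth dependency ratio: 33.2
Old-age dependency ratio: 6.9
Total dependency ratio: 40.1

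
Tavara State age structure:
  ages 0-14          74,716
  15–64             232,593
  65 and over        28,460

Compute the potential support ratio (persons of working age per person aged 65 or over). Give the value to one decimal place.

Potential support ratio = 232,593 / 28,460 = 8.2

Potential support ratio: 8.2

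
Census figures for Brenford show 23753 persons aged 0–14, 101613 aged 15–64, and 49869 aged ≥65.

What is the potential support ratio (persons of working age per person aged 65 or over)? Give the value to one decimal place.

Potential support ratio: 2.0

Potential support ratio = 101613 / 49869 = 2.0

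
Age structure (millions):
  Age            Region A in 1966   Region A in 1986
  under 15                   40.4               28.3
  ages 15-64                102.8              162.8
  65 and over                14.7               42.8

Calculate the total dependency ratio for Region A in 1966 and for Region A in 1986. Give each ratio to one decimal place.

Region A in 1966: 53.6
Region A in 1986: 43.7

Region A in 1966: (40.4 + 14.7) / 102.8 × 100 = 55.1 / 102.8 × 100 = 53.6
Region A in 1986: (28.3 + 42.8) / 162.8 × 100 = 71.1 / 162.8 × 100 = 43.7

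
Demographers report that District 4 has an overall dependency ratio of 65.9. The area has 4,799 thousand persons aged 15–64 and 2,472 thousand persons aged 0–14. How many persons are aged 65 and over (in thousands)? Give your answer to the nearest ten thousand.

Aged 65 and over: 690

Total dependency ratio = (youth + elderly) / working-age × 100
65.9 = (2,472 + E) / 4,799 × 100
⇒ 690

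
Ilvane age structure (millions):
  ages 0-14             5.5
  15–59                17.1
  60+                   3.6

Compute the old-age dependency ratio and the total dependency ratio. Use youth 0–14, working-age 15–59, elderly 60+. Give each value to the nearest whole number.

Old-age dependency ratio = 3.6 / 17.1 × 100 = 21
Total dependency ratio = (5.5 + 3.6) / 17.1 × 100 = 9.1 / 17.1 × 100 = 53

Old-age dependency ratio: 21
Total dependency ratio: 53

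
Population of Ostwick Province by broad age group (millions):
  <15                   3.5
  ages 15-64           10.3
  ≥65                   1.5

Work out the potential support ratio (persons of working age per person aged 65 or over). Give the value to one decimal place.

Potential support ratio = 10.3 / 1.5 = 6.9

Potential support ratio: 6.9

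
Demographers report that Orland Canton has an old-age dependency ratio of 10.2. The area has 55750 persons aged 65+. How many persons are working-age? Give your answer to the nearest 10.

Old-age dependency ratio = elderly / working-age × 100
10.2 = 55750 / W × 100
⇒ 546570

Working-age: 546570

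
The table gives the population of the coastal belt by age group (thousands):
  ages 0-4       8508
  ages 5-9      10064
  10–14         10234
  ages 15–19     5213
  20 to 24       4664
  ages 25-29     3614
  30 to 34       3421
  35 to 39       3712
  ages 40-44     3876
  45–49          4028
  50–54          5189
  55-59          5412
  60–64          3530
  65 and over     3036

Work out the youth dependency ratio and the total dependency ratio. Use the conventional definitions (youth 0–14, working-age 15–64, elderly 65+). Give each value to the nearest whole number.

Youth dependency ratio: 68
Total dependency ratio: 75

0–14: 8508 + 10064 + 10234 = 28806
15–64: 5213 + 4664 + 3614 + 3421 + 3712 + 3876 + 4028 + 5189 + 5412 + 3530 = 42659
65+: 3036
Youth dependency ratio = 28806 / 42659 × 100 = 68
Total dependency ratio = (28806 + 3036) / 42659 × 100 = 31842 / 42659 × 100 = 75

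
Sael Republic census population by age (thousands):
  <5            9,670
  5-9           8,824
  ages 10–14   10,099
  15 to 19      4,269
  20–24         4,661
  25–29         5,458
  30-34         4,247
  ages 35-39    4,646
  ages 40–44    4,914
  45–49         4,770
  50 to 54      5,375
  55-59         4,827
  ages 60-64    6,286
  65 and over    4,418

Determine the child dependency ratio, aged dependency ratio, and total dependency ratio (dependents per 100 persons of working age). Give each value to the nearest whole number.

Youth dependency ratio: 58
Old-age dependency ratio: 9
Total dependency ratio: 67

0–14: 9,670 + 8,824 + 10,099 = 28,593
15–64: 4,269 + 4,661 + 5,458 + 4,247 + 4,646 + 4,914 + 4,770 + 5,375 + 4,827 + 6,286 = 49,453
65+: 4,418
Youth dependency ratio = 28,593 / 49,453 × 100 = 58
Old-age dependency ratio = 4,418 / 49,453 × 100 = 9
Total dependency ratio = (28,593 + 4,418) / 49,453 × 100 = 33,011 / 49,453 × 100 = 67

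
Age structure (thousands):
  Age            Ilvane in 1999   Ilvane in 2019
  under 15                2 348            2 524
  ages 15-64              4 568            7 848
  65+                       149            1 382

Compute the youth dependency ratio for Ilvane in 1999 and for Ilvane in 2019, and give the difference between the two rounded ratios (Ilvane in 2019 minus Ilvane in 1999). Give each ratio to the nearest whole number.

Ilvane in 1999: 2 348 / 4 568 × 100 = 51
Ilvane in 2019: 2 524 / 7 848 × 100 = 32

Ilvane in 1999: 51
Ilvane in 2019: 32
Difference: -19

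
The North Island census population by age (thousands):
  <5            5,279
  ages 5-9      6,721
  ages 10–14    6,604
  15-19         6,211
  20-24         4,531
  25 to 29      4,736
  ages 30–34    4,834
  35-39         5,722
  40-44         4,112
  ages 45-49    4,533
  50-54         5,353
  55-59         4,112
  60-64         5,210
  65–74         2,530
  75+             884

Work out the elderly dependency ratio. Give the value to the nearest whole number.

Old-age dependency ratio: 7

0–14: 5,279 + 6,721 + 6,604 = 18,604
15–64: 6,211 + 4,531 + 4,736 + 4,834 + 5,722 + 4,112 + 4,533 + 5,353 + 4,112 + 5,210 = 49,354
65+: 2,530 + 884 = 3,414
Old-age dependency ratio = 3,414 / 49,354 × 100 = 7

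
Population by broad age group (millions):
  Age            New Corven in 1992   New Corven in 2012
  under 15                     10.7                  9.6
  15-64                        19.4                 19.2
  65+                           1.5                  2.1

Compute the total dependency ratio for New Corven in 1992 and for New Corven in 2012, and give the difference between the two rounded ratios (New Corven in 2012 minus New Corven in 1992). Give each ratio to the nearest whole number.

New Corven in 1992: 63
New Corven in 2012: 61
Difference: -2

New Corven in 1992: (10.7 + 1.5) / 19.4 × 100 = 12.2 / 19.4 × 100 = 63
New Corven in 2012: (9.6 + 2.1) / 19.2 × 100 = 11.7 / 19.2 × 100 = 61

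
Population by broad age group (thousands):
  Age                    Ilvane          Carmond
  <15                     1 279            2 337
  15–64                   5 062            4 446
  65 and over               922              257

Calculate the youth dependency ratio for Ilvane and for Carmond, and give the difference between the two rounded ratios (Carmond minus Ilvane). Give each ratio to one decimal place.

Ilvane: 1 279 / 5 062 × 100 = 25.3
Carmond: 2 337 / 4 446 × 100 = 52.6

Ilvane: 25.3
Carmond: 52.6
Difference: +27.3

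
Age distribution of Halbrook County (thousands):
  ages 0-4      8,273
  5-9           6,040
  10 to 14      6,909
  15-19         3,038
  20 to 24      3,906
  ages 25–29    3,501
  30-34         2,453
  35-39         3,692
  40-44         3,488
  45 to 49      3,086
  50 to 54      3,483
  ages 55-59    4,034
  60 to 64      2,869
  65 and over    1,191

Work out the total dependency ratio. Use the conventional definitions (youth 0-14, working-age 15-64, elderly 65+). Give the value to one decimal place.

Total dependency ratio: 66.8

0–14: 8,273 + 6,040 + 6,909 = 21,222
15–64: 3,038 + 3,906 + 3,501 + 2,453 + 3,692 + 3,488 + 3,086 + 3,483 + 4,034 + 2,869 = 33,550
65+: 1,191
Total dependency ratio = (21,222 + 1,191) / 33,550 × 100 = 22,413 / 33,550 × 100 = 66.8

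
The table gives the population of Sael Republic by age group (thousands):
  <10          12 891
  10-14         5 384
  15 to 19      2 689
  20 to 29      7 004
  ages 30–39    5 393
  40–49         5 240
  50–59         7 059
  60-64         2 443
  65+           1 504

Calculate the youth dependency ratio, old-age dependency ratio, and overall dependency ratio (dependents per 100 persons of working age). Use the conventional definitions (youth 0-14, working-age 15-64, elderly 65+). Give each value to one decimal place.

0–14: 12 891 + 5 384 = 18 275
15–64: 2 689 + 7 004 + 5 393 + 5 240 + 7 059 + 2 443 = 29 828
65+: 1 504
Youth dependency ratio = 18 275 / 29 828 × 100 = 61.3
Old-age dependency ratio = 1 504 / 29 828 × 100 = 5.0
Total dependency ratio = (18 275 + 1 504) / 29 828 × 100 = 19 779 / 29 828 × 100 = 66.3

Youth dependency ratio: 61.3
Old-age dependency ratio: 5.0
Total dependency ratio: 66.3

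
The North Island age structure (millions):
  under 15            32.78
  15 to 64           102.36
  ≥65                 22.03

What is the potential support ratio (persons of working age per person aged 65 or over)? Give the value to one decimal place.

Potential support ratio = 102.36 / 22.03 = 4.6

Potential support ratio: 4.6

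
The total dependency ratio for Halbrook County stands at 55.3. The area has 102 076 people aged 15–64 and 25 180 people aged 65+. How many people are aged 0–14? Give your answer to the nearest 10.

Aged 0–14: 31 270

Total dependency ratio = (youth + elderly) / working-age × 100
55.3 = (Y + 25 180) / 102 076 × 100
⇒ 31 270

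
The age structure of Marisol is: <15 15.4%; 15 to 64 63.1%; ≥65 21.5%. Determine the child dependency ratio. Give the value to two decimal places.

Youth dependency ratio = 15.4 / 63.1 × 100 = 24.41

Youth dependency ratio: 24.41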